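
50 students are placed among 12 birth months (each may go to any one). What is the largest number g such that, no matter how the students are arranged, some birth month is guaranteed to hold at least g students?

The 12 birth months are the holes and the 50 students are the pigeons.
If every birth month held at most 4 students, the total would be at most 12 × 4 = 48, which is less than 50.
So some birth month holds at least ⌈50/12⌉ = 5 students.

5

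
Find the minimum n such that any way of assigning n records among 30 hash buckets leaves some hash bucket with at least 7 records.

181

With 180 records one could put exactly 6 in each of the 30 hash buckets, and no hash bucket would reach 7.
One more record must land in a hash bucket that already has 6, giving it 7.
So 30 × 6 + 1 = 181 records are required.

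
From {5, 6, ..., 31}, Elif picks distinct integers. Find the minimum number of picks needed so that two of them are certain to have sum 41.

17

Two chosen integers sum to 41 exactly when both halves of some pair {x, 41−x} with 10 ≤ x ≤ 41−x ≤ 31 are chosen — 11 such pairs.
The remaining 5 elements (those with no distinct partner in range) can never complete a 41-sum, so the worst case takes all of them and one from each pair: 5 + 11 = 16.
Pigeonhole: the 17th integer has to be the second member of some pair, so 16 + 1 = 17.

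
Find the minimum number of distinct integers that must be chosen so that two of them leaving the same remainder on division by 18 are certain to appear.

19

By the pigeonhole principle, the 18 residue classes mod 18 are the pigeonholes.
With 18 integers one could put 1 in each residue class and have no class reach 2.
The 19th integer pushes some class to 2, so 18·1 + 1 = 19.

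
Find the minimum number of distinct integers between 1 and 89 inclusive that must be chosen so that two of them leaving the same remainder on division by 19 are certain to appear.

20

By the pigeonhole principle, the 19 residue classes mod 19 are the pigeonholes.
With 19 integers one could put 1 in each residue class and have no class reach 2.
The 20th integer pushes some class to 2, so 19·1 + 1 = 20.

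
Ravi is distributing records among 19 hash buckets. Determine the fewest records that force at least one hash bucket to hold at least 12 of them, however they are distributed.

210

With 209 records one could put exactly 11 in each of the 19 hash buckets, and no hash bucket would reach 12.
By the pigeonhole principle, one more record must land in a hash bucket that already has 11, giving it 12.
So 19 × 11 + 1 = 210 records are required.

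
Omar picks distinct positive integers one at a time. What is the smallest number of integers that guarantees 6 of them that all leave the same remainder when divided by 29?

146

By pigeonhole, the 29 residue classes mod 29 are the pigeonholes.
With 145 integers one could put 5 in each residue class and have no class reach 6.
The 146th integer pushes some class to 6, so 29·5 + 1 = 146.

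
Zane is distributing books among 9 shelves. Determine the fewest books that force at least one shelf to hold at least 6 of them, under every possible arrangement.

With 45 books one could put exactly 5 in each of the 9 shelves, and no shelf would reach 6.
One more book must land in a shelf that already has 5, giving it 6.
So 9 × 5 + 1 = 46 books are required.

46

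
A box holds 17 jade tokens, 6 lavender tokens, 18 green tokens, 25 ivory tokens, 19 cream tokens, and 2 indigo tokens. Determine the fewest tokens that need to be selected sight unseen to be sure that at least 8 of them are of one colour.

An adversary could hand out at most 7 tokens per colour (lavender, indigo run out sooner): 7 + 6 + 7 + 7 + 7 + 2 = 36 tokens and still no colour has 8.
One more token lands in a colour already at 7, so 37 draws are enough and 36 are not.

37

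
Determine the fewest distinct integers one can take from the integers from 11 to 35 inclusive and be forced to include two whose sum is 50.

Group the elements by complementary pair {x, 50−x}: {15,35}, {16,34}, {17,33}, …, giving 10 two-element pairs, the single value 25 (it cannot pair with itself since the integers are distinct), and 4 integers whose partner 50−x falls outside [11,35].
By the pigeonhole principle, treating each of those 15 groups as a pigeonhole, one can pick one integer per group — 15 integers — with no two summing to 50.
The 16th integer lands in an occupied pair, forcing a sum of 50.

16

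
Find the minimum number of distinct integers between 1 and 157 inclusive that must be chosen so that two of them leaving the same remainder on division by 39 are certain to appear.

40

The 39 residue classes mod 39 are the pigeonholes.
With 39 integers one could put 1 in each residue class and have no class reach 2.
The 40th integer pushes some class to 2, so 39·1 + 1 = 40.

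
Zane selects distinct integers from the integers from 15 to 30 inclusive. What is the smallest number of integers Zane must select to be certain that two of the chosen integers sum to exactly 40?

Two chosen integers sum to 40 exactly when both halves of some pair {x, 40−x} with 15 ≤ x ≤ 40−x ≤ 25 are chosen — 5 such pairs.
The remaining 6 elements (those with no distinct partner in range) can never complete a 40-sum, so the worst case takes all of them and one from each pair: 6 + 5 = 11.
The 12th integer has to be the second member of some pair, so 11 + 1 = 12.

12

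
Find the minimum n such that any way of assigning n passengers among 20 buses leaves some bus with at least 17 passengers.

321

With 320 passengers one could put exactly 16 in each of the 20 buses, and no bus would reach 17.
One more passenger must land in a bus that already has 16, giving it 17.
So 20 × 16 + 1 = 321 passengers are required.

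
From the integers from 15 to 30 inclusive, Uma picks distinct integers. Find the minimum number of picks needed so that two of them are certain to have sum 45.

9

Group the elements by complementary pair {x, 45−x}: {15,30}, {16,29}, {17,28}, …, giving 8 two-element pairs.
Pigeonhole: treating each of those 8 groups as a pigeonhole, one can pick one integer per group — 8 integers — with no two summing to 45.
The 9th integer lands in an occupied pair, forcing a sum of 45.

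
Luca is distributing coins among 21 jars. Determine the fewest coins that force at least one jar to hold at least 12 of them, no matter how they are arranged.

232

With 231 coins one could put exactly 11 in each of the 21 jars, and no jar would reach 12.
Pigeonhole: one more coin must land in a jar that already has 11, giving it 12.
So 21 × 11 + 1 = 232 coins are required.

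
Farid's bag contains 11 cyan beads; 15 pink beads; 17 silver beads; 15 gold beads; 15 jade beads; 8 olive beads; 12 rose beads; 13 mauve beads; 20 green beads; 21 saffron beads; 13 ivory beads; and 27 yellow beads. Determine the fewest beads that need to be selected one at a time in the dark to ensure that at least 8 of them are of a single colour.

Pigeonhole: put each drawn bead into a box by colour. The largest draw with every box below 8 takes min(count, 7) from each colour.
Σ min(cᵢ, 7) = 7 + 7 + 7 + 7 + 7 + 7 + 7 + 7 + 7 + 7 + 7 + 7 = 84.
Draw number 84 + 1 = 85 must push one box to 8.

85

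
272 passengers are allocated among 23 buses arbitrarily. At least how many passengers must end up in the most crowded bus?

The 23 buses are the holes and the 272 passengers are the pigeons.
If every bus held at most 11 passengers, the total would be at most 23 × 11 = 253, which is less than 272.
So some bus holds at least ⌈272/23⌉ = 12 passengers.

12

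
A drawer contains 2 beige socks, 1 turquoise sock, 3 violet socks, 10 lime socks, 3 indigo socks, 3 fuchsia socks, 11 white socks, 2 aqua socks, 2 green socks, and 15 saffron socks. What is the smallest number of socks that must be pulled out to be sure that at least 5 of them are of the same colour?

Put each drawn sock into a box by colour. The largest draw with every box below 5 takes min(count, 4) from each colour; colours with fewer than 4 contribute all they have.
Σ min(cᵢ, 4) = 2 + 1 + 3 + 4 + 3 + 3 + 4 + 2 + 2 + 4 = 28.
Draw number 28 + 1 = 29 must push one box to 5.

29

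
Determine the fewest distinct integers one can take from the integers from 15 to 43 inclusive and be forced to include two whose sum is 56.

17

Two chosen integers sum to 56 exactly when both halves of some pair {x, 56−x} with 15 ≤ x ≤ 56−x ≤ 41 are chosen — 13 such pairs.
The remaining 3 elements (those with no distinct partner in range) can never complete a 56-sum, so the worst case takes all of them and one from each pair: 3 + 13 = 16.
By the pigeonhole principle, the 17th integer has to be the second member of some pair, so 16 + 1 = 17.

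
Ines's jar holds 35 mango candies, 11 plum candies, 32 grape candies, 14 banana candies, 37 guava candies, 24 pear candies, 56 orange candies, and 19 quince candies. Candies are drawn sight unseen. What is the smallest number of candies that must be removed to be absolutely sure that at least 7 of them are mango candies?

In the worst case for collecting mango candies, every non-mango candy comes out first.
There are 11 + 32 + 14 + 37 + 24 + 56 + 19 = 193 non-mango candies altogether.
After those, each further candy must be mango, so 193 + 7 = 200 draws guarantee 7 mango candies.

200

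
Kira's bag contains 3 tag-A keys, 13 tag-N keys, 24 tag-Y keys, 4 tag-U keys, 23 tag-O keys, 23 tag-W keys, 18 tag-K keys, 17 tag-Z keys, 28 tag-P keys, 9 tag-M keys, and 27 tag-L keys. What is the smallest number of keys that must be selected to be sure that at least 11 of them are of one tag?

97

By the pigeonhole principle, the 11 tags are the holes; the keys drawn are the pigeons.
To avoid 11 of any one tag, the worst case takes at most 10 of each tag, or every key of a tag that has fewer than 10.
That gives 3 + 10 + 10 + 4 + 10 + 10 + 10 + 10 + 10 + 9 + 10 = 96 keys with no tag reaching 11.
The next key forces some tag to 11, so 96 + 1 = 97.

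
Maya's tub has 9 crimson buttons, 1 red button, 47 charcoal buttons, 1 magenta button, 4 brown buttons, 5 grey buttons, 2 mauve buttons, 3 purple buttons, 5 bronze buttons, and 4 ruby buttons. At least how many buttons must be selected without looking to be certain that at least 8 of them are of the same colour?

40

The 10 colours are the holes; the buttons drawn are the pigeons.
To avoid 8 of any one colour, the worst case takes at most 7 of each colour, or every button of a colour that has fewer than 7.
That gives 7 + 1 + 7 + 1 + 4 + 5 + 2 + 3 + 5 + 4 = 39 buttons with no colour reaching 8.
The next button forces some colour to 8, so 39 + 1 = 40.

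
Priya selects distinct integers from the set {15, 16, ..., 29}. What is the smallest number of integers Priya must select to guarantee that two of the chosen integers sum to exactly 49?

A set avoiding the sum 49 can contain at most one of each pair {x, 49−x}, plus the 5 elements whose complement lies outside the range.
The integers 15, …, 24 (10 of them) are such a set: any two sum to at least 15+16 = 31 and at most 23+24 = 47 < 49.
Pigeonhole: any 11th integer completes one of the 5 pairs, so 11 choices force a sum of 49.

11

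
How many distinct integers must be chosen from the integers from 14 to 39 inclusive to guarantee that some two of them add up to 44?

19

A set avoiding the sum 44 can contain at most one of each pair {x, 44−x}, plus the 10 elements whose complement lies outside the range or equal to its own complement.
The integers 22, …, 39 (18 of them) are such a set: any two sum to at least 22+23 = 45 > 44.
By pigeonhole, any 19th integer completes one of the 8 pairs, so 19 choices force a sum of 44.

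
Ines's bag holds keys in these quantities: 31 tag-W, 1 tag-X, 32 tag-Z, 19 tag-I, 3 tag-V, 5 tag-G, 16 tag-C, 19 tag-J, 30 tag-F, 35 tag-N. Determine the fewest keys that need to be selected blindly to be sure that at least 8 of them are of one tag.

59

An adversary could hand out at most 7 keys per tag (tag-X, tag-V, tag-G run out sooner): 7 + 1 + 7 + 7 + 3 + 5 + 7 + 7 + 7 + 7 = 58 keys and still no tag has 8.
One more key lands in a tag already at 7, so 59 draws are enough and 58 are not.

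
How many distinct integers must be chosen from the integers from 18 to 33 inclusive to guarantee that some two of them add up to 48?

A set avoiding the sum 48 can contain at most one of each pair {x, 48−x}, plus the 4 elements whose complement lies outside the range or equal to its own complement.
The integers 24, …, 33 (10 of them) are such a set: any two sum to at least 24+25 = 49 > 48.
Any 11th integer completes one of the 6 pairs, so 11 choices force a sum of 48.

11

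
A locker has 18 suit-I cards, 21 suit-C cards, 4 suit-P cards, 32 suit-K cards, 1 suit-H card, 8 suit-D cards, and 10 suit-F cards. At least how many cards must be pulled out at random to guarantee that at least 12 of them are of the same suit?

57

The 7 suits are the holes; the cards drawn are the pigeons.
To avoid 12 of any one suit, the worst case takes at most 11 of each suit, or every card of a suit that has fewer than 11.
That gives 11 + 11 + 4 + 11 + 1 + 8 + 10 = 56 cards with no suit reaching 12.
The next card forces some suit to 12, so 56 + 1 = 57.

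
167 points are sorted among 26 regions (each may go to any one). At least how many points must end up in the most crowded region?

7

By the pigeonhole principle, the 26 regions are the holes and the 167 points are the pigeons.
If every region held at most 6 points, the total would be at most 26 × 6 = 156, which is less than 167.
So some region holds at least ⌈167/26⌉ = 7 points.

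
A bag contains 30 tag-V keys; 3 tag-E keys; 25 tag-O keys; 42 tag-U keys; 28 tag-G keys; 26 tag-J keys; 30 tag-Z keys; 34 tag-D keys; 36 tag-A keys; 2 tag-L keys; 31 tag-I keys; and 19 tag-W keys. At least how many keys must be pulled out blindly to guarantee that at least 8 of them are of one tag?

By pigeonhole, put each drawn key into a box by tag. The largest draw with every box below 8 takes min(count, 7) from each tag; tags with fewer than 7 contribute all they have.
Σ min(cᵢ, 7) = 7 + 3 + 7 + 7 + 7 + 7 + 7 + 7 + 7 + 2 + 7 + 7 = 75.
Draw number 75 + 1 = 76 must push one box to 8.

76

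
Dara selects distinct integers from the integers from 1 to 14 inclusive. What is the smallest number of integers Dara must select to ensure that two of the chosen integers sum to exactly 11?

A set avoiding the sum 11 can contain at most one of each pair {x, 11−x}, plus the 4 elements whose complement lies outside the range.
The integers 6, …, 14 (9 of them) are such a set: any two sum to at least 6+7 = 13 > 11.
Any 10th integer completes one of the 5 pairs, so 10 choices force a sum of 11.

10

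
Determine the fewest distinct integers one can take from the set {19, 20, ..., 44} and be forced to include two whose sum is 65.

15

A set avoiding the sum 65 can contain at most one of each pair {x, 65−x}, plus the 2 elements whose complement lies outside the range.
The integers 19, …, 32 (14 of them) are such a set: any two sum to at least 19+20 = 39 and at most 31+32 = 63 < 65.
By pigeonhole, any 15th integer completes one of the 12 pairs, so 15 choices force a sum of 65.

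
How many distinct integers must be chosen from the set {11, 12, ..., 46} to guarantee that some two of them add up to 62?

22

Group the elements by complementary pair {x, 62−x}: {16,46}, {17,45}, {18,44}, …, giving 15 two-element pairs, the single value 31 (it cannot pair with itself since the integers are distinct), and 5 integers whose partner 62−x falls outside [11,46].
Treating each of those 21 groups as a pigeonhole, one can pick one integer per group — 21 integers — with no two summing to 62.
The 22nd integer lands in an occupied pair, forcing a sum of 62.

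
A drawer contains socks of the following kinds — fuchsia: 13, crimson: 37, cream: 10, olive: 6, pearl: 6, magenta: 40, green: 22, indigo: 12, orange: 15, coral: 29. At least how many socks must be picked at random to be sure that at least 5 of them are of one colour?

41

An adversary could hand out at most 4 socks per colour: 4 + 4 + 4 + 4 + 4 + 4 + 4 + 4 + 4 + 4 = 40 socks and still no colour has 5.
By the pigeonhole principle, one more sock lands in a colour already at 4, so 41 draws are enough and 40 are not.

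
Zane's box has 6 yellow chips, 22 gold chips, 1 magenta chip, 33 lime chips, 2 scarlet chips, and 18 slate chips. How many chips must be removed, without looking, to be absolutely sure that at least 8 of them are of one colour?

31

The 6 colours are the holes; the chips drawn are the pigeons.
To avoid 8 of any one colour, the worst case takes at most 7 of each colour, or every chip of a colour that has fewer than 7.
That gives 6 + 7 + 1 + 7 + 2 + 7 = 30 chips with no colour reaching 8.
The next chip forces some colour to 8, so 30 + 1 = 31.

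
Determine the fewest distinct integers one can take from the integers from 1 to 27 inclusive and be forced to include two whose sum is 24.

A set avoiding the sum 24 can contain at most one of each pair {x, 24−x}, plus the 5 elements whose complement lies outside the range or equal to its own complement.
The integers 12, …, 27 (16 of them) are such a set: any two sum to at least 12+13 = 25 > 24.
By the pigeonhole principle, any 17th integer completes one of the 11 pairs, so 17 choices force a sum of 24.

17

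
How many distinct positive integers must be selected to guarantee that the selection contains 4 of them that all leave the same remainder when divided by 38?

By the pigeonhole principle, the 38 residue classes mod 38 are the pigeonholes.
With 114 integers one could put 3 in each residue class and have no class reach 4.
The 115th integer pushes some class to 4, so 38·3 + 1 = 115.

115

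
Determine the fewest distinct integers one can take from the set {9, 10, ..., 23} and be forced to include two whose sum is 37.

Two chosen integers sum to 37 exactly when both halves of some pair {x, 37−x} with 14 ≤ x ≤ 37−x ≤ 23 are chosen — 5 such pairs.
The remaining 5 elements (those with no distinct partner in range) can never complete a 37-sum, so the worst case takes all of them and one from each pair: 5 + 5 = 10.
By the pigeonhole principle, the 11th integer has to be the second member of some pair, so 10 + 1 = 11.

11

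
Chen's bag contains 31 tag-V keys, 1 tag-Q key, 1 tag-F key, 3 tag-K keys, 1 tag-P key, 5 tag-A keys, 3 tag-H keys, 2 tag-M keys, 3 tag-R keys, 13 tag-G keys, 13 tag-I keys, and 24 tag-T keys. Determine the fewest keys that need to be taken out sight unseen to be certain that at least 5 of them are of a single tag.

The 12 tags are the holes; the keys drawn are the pigeons.
To avoid 5 of any one tag, the worst case takes at most 4 of each tag, or every key of a tag that has fewer than 4.
That gives 4 + 1 + 1 + 3 + 1 + 4 + 3 + 2 + 3 + 4 + 4 + 4 = 34 keys with no tag reaching 5.
The next key forces some tag to 5, so 34 + 1 = 35.

35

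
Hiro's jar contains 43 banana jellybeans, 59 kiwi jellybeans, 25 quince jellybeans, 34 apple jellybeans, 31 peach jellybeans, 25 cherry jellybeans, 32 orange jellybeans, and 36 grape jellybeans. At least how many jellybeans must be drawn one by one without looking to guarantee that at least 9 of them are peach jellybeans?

In the worst case for collecting peach jellybeans, every non-peach jellybean comes out first.
There are 43 + 59 + 25 + 34 + 25 + 32 + 36 = 254 non-peach jellybeans altogether.
After those, each further jellybean must be peach, so 254 + 9 = 263 draws guarantee 9 peach jellybeans.

263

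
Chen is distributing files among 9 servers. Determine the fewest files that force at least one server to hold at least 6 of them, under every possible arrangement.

46

With 45 files one could put exactly 5 in each of the 9 servers, and no server would reach 6.
By pigeonhole, one more file must land in a server that already has 5, giving it 6.
So 9 × 5 + 1 = 46 files are required.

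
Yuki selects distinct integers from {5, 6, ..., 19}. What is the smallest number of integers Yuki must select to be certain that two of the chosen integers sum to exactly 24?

9

Group the elements by complementary pair {x, 24−x}: {5,19}, {6,18}, {7,17}, …, giving 7 two-element pairs and the single value 12 (it cannot pair with itself since the integers are distinct).
Treating each of those 8 groups as a pigeonhole, one can pick one integer per group — 8 integers — with no two summing to 24.
The 9th integer lands in an occupied pair, forcing a sum of 24.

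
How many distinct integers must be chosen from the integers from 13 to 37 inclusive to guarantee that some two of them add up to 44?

A set avoiding the sum 44 can contain at most one of each pair {x, 44−x}, plus the 7 elements whose complement lies outside the range or equal to its own complement.
The integers 22, …, 37 (16 of them) are such a set: any two sum to at least 22+23 = 45 > 44.
By pigeonhole, any 17th integer completes one of the 9 pairs, so 17 choices force a sum of 44.

17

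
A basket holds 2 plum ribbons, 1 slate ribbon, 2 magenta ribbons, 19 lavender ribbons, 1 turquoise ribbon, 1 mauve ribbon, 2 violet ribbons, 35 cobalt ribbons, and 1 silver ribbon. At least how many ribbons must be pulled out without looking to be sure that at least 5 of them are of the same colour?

19

The 9 colours are the holes; the ribbons drawn are the pigeons.
To avoid 5 of any one colour, the worst case takes at most 4 of each colour, or every ribbon of a colour that has fewer than 4.
That gives 2 + 1 + 2 + 4 + 1 + 1 + 2 + 4 + 1 = 18 ribbons with no colour reaching 5.
The next ribbon forces some colour to 5, so 18 + 1 = 19.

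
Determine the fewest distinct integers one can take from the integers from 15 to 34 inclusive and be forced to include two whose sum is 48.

12

A set avoiding the sum 48 can contain at most one of each pair {x, 48−x}, plus the 2 elements whose complement lies outside the range or equal to its own complement.
The integers 24, …, 34 (11 of them) are such a set: any two sum to at least 24+25 = 49 > 48.
By the pigeonhole principle, any 12th integer completes one of the 9 pairs, so 12 choices force a sum of 48.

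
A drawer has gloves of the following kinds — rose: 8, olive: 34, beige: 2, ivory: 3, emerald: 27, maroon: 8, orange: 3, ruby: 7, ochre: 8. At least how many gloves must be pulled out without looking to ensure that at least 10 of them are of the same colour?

58

By pigeonhole, put each drawn glove into a box by colour. The largest draw with every box below 10 takes min(count, 9) from each colour; colours with fewer than 9 contribute all they have.
Σ min(cᵢ, 9) = 8 + 9 + 2 + 3 + 9 + 8 + 3 + 7 + 8 = 57.
Draw number 57 + 1 = 58 must push one box to 10.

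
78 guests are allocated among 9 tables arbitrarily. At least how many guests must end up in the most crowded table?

9

The 9 tables are the holes and the 78 guests are the pigeons.
If every table held at most 8 guests, the total would be at most 9 × 8 = 72, which is less than 78.
So some table holds at least ⌈78/9⌉ = 9 guests.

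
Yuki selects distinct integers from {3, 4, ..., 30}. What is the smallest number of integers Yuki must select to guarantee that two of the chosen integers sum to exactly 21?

21

Two chosen integers sum to 21 exactly when both halves of some pair {x, 21−x} with 3 ≤ x ≤ 21−x ≤ 18 are chosen — 8 such pairs.
The remaining 12 elements (those with no distinct partner in range) can never complete a 21-sum, so the worst case takes all of them and one from each pair: 12 + 8 = 20.
By the pigeonhole principle, the 21st integer has to be the second member of some pair, so 20 + 1 = 21.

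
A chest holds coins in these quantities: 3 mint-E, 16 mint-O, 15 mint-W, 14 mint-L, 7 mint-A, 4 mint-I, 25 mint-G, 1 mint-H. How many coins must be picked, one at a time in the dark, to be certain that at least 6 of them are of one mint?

34

Put each drawn coin into a box by mint. The largest draw with every box below 6 takes min(count, 5) from each mint; mints with fewer than 5 contribute all they have.
Σ min(cᵢ, 5) = 3 + 5 + 5 + 5 + 5 + 4 + 5 + 1 = 33.
Draw number 33 + 1 = 34 must push one box to 6.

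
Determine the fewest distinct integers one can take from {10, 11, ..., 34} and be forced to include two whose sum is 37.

Two chosen integers sum to 37 exactly when both halves of some pair {x, 37−x} with 10 ≤ x ≤ 37−x ≤ 27 are chosen — 9 such pairs.
The remaining 7 elements (those with no distinct partner in range) can never complete a 37-sum, so the worst case takes all of them and one from each pair: 7 + 9 = 16.
By pigeonhole, the 17th integer has to be the second member of some pair, so 16 + 1 = 17.

17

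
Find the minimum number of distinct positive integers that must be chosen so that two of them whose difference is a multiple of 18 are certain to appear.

Integers whose pairwise differences are multiples of 18 are exactly those sharing a remainder mod 18. The 18 residue classes mod 18 are the pigeonholes.
With 18 integers one could put 1 in each residue class and have no class reach 2.
The 19th integer pushes some class to 2, so 18·1 + 1 = 19.

19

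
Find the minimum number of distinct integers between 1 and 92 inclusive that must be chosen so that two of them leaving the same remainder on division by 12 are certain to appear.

13

Pigeonhole: the 12 residue classes mod 12 are the pigeonholes.
With 12 integers one could put 1 in each residue class and have no class reach 2.
The 13th integer pushes some class to 2, so 12·1 + 1 = 13.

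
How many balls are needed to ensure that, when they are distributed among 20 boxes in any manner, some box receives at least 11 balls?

With 200 balls one could put exactly 10 in each of the 20 boxes, and no box would reach 11.
One more ball must land in a box that already has 10, giving it 11.
So 20 × 10 + 1 = 201 balls are required.

201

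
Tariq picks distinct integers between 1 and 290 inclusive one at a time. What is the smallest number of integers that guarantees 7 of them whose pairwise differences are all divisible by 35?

Integers whose pairwise differences are multiples of 35 are exactly those sharing a remainder mod 35. The 35 residue classes mod 35 are the pigeonholes.
With 210 integers one could put 6 in each residue class and have no class reach 7.
The 211th integer pushes some class to 7, so 35·6 + 1 = 211.

211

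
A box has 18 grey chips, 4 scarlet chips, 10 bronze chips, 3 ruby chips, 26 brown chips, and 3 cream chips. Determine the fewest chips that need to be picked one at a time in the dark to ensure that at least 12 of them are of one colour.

43

By the pigeonhole principle, put each drawn chip into a box by colour. The largest draw with every box below 12 takes min(count, 11) from each colour; colours with fewer than 11 contribute all they have.
Σ min(cᵢ, 11) = 11 + 4 + 10 + 3 + 11 + 3 = 42.
Draw number 42 + 1 = 43 must push one box to 12.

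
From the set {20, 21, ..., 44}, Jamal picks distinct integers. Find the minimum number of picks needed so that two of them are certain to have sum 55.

18

A set avoiding the sum 55 can contain at most one of each pair {x, 55−x}, plus the 9 elements whose complement lies outside the range.
The integers 28, …, 44 (17 of them) are such a set: any two sum to at least 28+29 = 57 > 55.
Any 18th integer completes one of the 8 pairs, so 18 choices force a sum of 55.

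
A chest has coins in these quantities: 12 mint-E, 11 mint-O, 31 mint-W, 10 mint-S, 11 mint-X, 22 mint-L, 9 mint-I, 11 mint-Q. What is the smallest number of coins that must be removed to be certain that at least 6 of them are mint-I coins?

114

In the worst case for collecting mint-I coins, every non-mint-I coin comes out first.
There are 12 + 11 + 31 + 10 + 11 + 22 + 11 = 108 non-mint-I coins altogether.
After those, each further coin must be mint-I, so 108 + 6 = 114 draws guarantee 6 mint-I coins.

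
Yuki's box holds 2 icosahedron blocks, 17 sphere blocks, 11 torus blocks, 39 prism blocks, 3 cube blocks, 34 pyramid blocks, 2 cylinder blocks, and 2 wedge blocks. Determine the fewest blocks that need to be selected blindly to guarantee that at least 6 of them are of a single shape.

30

By pigeonhole, put each drawn block into a box by shape. The largest draw with every box below 6 takes min(count, 5) from each shape; shapes with fewer than 5 contribute all they have.
Σ min(cᵢ, 5) = 2 + 5 + 5 + 5 + 3 + 5 + 2 + 2 = 29.
Draw number 29 + 1 = 30 must push one box to 6.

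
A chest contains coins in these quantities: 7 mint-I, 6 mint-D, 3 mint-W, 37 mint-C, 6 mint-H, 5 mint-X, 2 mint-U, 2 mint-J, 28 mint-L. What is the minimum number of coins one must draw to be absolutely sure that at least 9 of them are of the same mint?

48

An adversary could hand out at most 8 coins per mint (7 mints run out sooner): 7 + 6 + 3 + 8 + 6 + 5 + 2 + 2 + 8 = 47 coins and still no mint has 9.
Pigeonhole: one more coin lands in a mint already at 8, so 48 draws are enough and 47 are not.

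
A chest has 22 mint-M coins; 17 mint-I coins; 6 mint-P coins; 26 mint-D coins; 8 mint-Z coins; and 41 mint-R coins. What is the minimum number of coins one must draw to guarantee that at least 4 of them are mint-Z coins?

In the worst case for collecting mint-Z coins, every non-mint-Z coin comes out first.
There are 22 + 17 + 6 + 26 + 41 = 112 non-mint-Z coins altogether.
After those, each further coin must be mint-Z, so 112 + 4 = 116 draws guarantee 4 mint-Z coins.

116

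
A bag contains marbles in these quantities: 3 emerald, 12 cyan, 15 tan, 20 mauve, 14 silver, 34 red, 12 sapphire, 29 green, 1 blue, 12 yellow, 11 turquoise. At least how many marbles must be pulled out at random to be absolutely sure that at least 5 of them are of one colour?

Pigeonhole: put each drawn marble into a box by colour. The largest draw with every box below 5 takes min(count, 4) from each colour; colours with fewer than 4 contribute all they have.
Σ min(cᵢ, 4) = 3 + 4 + 4 + 4 + 4 + 4 + 4 + 4 + 1 + 4 + 4 = 40.
Draw number 40 + 1 = 41 must push one box to 5.

41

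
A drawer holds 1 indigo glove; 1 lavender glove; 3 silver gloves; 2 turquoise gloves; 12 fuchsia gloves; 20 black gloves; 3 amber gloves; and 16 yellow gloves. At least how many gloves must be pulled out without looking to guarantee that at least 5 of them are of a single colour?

An adversary could hand out at most 4 gloves per colour (5 colours run out sooner): 1 + 1 + 3 + 2 + 4 + 4 + 3 + 4 = 22 gloves and still no colour has 5.
One more glove lands in a colour already at 4, so 23 draws are enough and 22 are not.

23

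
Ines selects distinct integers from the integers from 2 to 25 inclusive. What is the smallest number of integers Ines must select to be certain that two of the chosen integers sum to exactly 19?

Two chosen integers sum to 19 exactly when both halves of some pair {x, 19−x} with 2 ≤ x ≤ 19−x ≤ 17 are chosen — 8 such pairs.
The remaining 8 elements (those with no distinct partner in range) can never complete a 19-sum, so the worst case takes all of them and one from each pair: 8 + 8 = 16.
By pigeonhole, the 17th integer has to be the second member of some pair, so 16 + 1 = 17.

17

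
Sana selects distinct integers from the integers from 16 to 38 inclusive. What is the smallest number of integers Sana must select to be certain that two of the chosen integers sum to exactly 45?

Group the elements by complementary pair {x, 45−x}: {16,29}, {17,28}, {18,27}, …, giving 7 two-element pairs and 9 integers whose partner 45−x falls outside [16,38].
Treating each of those 16 groups as a pigeonhole, one can pick one integer per group — 16 integers — with no two summing to 45.
The 17th integer lands in an occupied pair, forcing a sum of 45.

17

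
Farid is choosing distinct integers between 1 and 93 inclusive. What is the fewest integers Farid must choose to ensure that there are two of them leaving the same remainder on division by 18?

The 18 residue classes mod 18 are the pigeonholes.
With 18 integers one could put 1 in each residue class and have no class reach 2.
The 19th integer pushes some class to 2, so 18·1 + 1 = 19.

19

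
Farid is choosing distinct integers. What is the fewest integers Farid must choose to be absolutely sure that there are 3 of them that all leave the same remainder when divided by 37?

75

The 37 residue classes mod 37 are the pigeonholes.
With 74 integers one could put 2 in each residue class and have no class reach 3.
The 75th integer pushes some class to 3, so 37·2 + 1 = 75.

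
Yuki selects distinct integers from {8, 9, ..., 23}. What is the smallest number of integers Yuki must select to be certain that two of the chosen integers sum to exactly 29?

A set avoiding the sum 29 can contain at most one of each pair {x, 29−x}, plus the 2 elements whose complement lies outside the range.
The integers 15, …, 23 (9 of them) are such a set: any two sum to at least 15+16 = 31 > 29.
Any 10th integer completes one of the 7 pairs, so 10 choices force a sum of 29.

10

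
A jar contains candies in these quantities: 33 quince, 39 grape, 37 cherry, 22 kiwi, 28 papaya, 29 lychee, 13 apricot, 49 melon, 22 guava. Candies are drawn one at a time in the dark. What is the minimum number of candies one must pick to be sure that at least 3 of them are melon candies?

226

In the worst case for collecting melon candies, every non-melon candy comes out first.
There are 33 + 39 + 37 + 22 + 28 + 29 + 13 + 22 = 223 non-melon candies altogether.
After those, each further candy must be melon, so 223 + 3 = 226 draws guarantee 3 melon candies.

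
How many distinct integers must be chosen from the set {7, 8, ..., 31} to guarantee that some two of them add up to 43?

A set avoiding the sum 43 can contain at most one of each pair {x, 43−x}, plus the 5 elements whose complement lies outside the range.
The integers 7, …, 21 (15 of them) are such a set: any two sum to at least 7+8 = 15 and at most 20+21 = 41 < 43.
By the pigeonhole principle, any 16th integer completes one of the 10 pairs, so 16 choices force a sum of 43.

16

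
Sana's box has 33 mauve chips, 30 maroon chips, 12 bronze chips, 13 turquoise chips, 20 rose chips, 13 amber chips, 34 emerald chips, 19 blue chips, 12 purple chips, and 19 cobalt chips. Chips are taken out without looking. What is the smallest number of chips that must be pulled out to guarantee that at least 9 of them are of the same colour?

81

The 10 colours are the holes; the chips drawn are the pigeons.
To avoid 9 of any one colour, the worst case takes at most 8 of each colour.
That gives 8 + 8 + 8 + 8 + 8 + 8 + 8 + 8 + 8 + 8 = 80 chips with no colour reaching 9.
The next chip forces some colour to 9, so 80 + 1 = 81.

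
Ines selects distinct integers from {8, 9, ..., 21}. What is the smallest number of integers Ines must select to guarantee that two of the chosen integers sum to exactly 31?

A set avoiding the sum 31 can contain at most one of each pair {x, 31−x}, plus the 2 elements whose complement lies outside the range.
The integers 8, …, 15 (8 of them) are such a set: any two sum to at least 8+9 = 17 and at most 14+15 = 29 < 31.
By pigeonhole, any 9th integer completes one of the 6 pairs, so 9 choices force a sum of 31.

9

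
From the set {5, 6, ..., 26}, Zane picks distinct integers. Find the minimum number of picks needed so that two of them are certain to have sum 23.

16

Group the elements by complementary pair {x, 23−x}: {5,18}, {6,17}, {7,16}, …, giving 7 two-element pairs and 8 integers whose partner 23−x falls outside [5,26].
By the pigeonhole principle, treating each of those 15 groups as a pigeonhole, one can pick one integer per group — 15 integers — with no two summing to 23.
The 16th integer lands in an occupied pair, forcing a sum of 23.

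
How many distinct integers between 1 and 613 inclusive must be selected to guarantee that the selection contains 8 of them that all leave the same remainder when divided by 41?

By the pigeonhole principle, the 41 residue classes mod 41 are the pigeonholes.
With 287 integers one could put 7 in each residue class and have no class reach 8.
The 288th integer pushes some class to 8, so 41·7 + 1 = 288.

288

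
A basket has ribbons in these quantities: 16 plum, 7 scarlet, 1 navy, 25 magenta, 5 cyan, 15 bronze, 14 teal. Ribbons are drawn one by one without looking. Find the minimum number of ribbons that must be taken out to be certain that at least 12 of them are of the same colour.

An adversary could hand out at most 11 ribbons per colour (scarlet, navy, cyan run out sooner): 11 + 7 + 1 + 11 + 5 + 11 + 11 = 57 ribbons and still no colour has 12.
One more ribbon lands in a colour already at 11, so 58 draws are enough and 57 are not.

58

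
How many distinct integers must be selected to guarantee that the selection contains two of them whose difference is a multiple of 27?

28

Integers whose pairwise differences are multiples of 27 are exactly those sharing a remainder mod 27. The 27 residue classes mod 27 are the pigeonholes.
With 27 integers one could put 1 in each residue class and have no class reach 2.
The 28th integer pushes some class to 2, so 27·1 + 1 = 28.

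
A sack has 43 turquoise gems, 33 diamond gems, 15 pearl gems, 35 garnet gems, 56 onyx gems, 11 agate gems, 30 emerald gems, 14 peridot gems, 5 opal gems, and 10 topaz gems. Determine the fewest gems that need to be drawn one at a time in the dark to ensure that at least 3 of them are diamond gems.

In the worst case for collecting diamond gems, every non-diamond gem comes out first.
There are 43 + 15 + 35 + 56 + 11 + 30 + 14 + 5 + 10 = 219 non-diamond gems altogether.
After those, each further gem must be diamond, so 219 + 3 = 222 draws guarantee 3 diamond gems.

222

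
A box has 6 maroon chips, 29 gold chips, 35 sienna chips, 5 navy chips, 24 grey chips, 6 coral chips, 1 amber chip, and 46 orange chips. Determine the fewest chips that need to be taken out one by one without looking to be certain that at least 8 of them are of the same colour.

Pigeonhole: the 8 colours are the holes; the chips drawn are the pigeons.
To avoid 8 of any one colour, the worst case takes at most 7 of each colour, or every chip of a colour that has fewer than 7.
That gives 6 + 7 + 7 + 5 + 7 + 6 + 1 + 7 = 46 chips with no colour reaching 8.
The next chip forces some colour to 8, so 46 + 1 = 47.

47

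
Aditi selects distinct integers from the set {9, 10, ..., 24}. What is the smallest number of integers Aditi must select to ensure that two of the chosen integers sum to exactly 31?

Group the elements by complementary pair {x, 31−x}: {9,22}, {10,21}, {11,20}, …, giving 7 two-element pairs and 2 integers whose partner 31−x falls outside [9,24].
Treating each of those 9 groups as a pigeonhole, one can pick one integer per group — 9 integers — with no two summing to 31.
The 10th integer lands in an occupied pair, forcing a sum of 31.

10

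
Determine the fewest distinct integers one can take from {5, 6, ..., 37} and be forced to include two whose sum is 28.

25

Group the elements by complementary pair {x, 28−x}: {5,23}, {6,22}, {7,21}, …, giving 9 two-element pairs, the single value 14 (it cannot pair with itself since the integers are distinct), and 14 integers whose partner 28−x falls outside [5,37].
By the pigeonhole principle, treating each of those 24 groups as a pigeonhole, one can pick one integer per group — 24 integers — with no two summing to 28.
The 25th integer lands in an occupied pair, forcing a sum of 28.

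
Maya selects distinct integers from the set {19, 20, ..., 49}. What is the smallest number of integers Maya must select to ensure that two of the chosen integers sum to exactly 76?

A set avoiding the sum 76 can contain at most one of each pair {x, 76−x}, plus the 9 elements whose complement lies outside the range or equal to its own complement.
The integers 19, …, 38 (20 of them) are such a set: any two sum to at least 19+20 = 39 and at most 37+38 = 75 < 76.
By pigeonhole, any 21st integer completes one of the 11 pairs, so 21 choices force a sum of 76.

21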